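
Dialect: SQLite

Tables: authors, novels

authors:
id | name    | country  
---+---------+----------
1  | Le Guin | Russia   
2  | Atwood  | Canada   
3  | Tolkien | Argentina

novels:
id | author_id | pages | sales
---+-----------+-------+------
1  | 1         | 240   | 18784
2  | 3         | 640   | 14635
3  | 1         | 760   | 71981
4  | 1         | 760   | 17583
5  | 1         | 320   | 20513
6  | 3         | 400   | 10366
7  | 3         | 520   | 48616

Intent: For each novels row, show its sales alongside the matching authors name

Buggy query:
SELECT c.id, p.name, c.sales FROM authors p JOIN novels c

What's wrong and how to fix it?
Bug: JOIN with no ON clause produces a cartesian product; every novels row pairs with every authors row

Fix: Add ON c.author_id = p.id to the JOIN

Corrected query:
SELECT c.id, p.name, c.sales FROM authors p JOIN novels c ON c.author_id = p.id

Result:
id | name    | sales
---+---------+------
1  | Le Guin | 18784
2  | Tolkien | 14635
3  | Le Guin | 71981
4  | Le Guin | 17583
5  | Le Guin | 20513
6  | Tolkien | 10366
7  | Tolkien | 48616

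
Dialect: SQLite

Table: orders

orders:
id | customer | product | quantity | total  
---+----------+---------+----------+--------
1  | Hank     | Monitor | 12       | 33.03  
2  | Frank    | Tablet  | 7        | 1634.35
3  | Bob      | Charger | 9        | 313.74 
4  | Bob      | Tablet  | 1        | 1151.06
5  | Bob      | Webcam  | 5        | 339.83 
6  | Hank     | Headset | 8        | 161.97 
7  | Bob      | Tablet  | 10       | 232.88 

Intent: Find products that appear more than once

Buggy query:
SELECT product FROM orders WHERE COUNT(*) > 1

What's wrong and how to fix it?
Bug: WHERE can't reference COUNT(*); aggregates are computed after WHERE

Fix: Group first, then use HAVING for the count condition

Corrected query:
SELECT product FROM orders GROUP BY product HAVING COUNT(*) > 1

Result:
product
-------
Tablet 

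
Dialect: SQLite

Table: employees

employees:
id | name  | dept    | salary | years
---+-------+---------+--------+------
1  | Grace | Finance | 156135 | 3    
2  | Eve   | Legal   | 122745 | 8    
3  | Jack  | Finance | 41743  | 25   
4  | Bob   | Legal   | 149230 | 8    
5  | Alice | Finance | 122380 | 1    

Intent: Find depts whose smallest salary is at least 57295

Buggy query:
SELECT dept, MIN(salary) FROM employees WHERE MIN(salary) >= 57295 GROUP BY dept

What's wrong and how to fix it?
Bug: MIN() in WHERE is a misuse of aggregate

Fix: Replace WHERE with HAVING after the GROUP BY

Corrected query:
SELECT dept, MIN(salary) FROM employees GROUP BY dept HAVING MIN(salary) >= 57295

Result:
dept  | MIN(salary)
------+------------
Legal | 122745     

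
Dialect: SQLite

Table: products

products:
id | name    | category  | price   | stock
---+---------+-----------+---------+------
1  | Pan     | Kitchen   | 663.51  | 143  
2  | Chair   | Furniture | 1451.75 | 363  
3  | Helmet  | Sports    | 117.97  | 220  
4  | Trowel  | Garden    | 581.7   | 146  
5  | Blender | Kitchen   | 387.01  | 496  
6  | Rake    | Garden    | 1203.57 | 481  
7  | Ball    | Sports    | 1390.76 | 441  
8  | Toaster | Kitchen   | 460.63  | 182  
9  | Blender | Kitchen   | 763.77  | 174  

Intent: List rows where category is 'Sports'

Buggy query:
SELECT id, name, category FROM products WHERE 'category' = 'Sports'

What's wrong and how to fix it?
Bug: 'category' in single quotes is a string literal, not the column; the comparison is literal-vs-literal and never true

Fix: Reference the column as category without single quotes

Corrected query:
SELECT id, name, category FROM products WHERE category = 'Sports'

Result:
id | name   | category
---+--------+---------
3  | Helmet | Sports  
7  | Ball   | Sports  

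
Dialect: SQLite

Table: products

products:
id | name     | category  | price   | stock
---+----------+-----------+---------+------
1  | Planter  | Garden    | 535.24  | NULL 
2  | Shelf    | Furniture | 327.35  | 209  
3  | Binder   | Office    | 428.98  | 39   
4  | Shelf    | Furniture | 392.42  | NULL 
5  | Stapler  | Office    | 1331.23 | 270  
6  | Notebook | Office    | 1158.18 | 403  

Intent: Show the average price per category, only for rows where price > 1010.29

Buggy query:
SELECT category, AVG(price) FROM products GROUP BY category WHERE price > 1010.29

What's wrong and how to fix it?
Bug: Row-level WHERE must come before GROUP BY in the clause order

Fix: Place WHERE between FROM and GROUP BY

Corrected query:
SELECT category, AVG(price) FROM products WHERE price > 1010.29 GROUP BY category

Result:
category | AVG(price)
---------+-----------
Office   | 1244.705  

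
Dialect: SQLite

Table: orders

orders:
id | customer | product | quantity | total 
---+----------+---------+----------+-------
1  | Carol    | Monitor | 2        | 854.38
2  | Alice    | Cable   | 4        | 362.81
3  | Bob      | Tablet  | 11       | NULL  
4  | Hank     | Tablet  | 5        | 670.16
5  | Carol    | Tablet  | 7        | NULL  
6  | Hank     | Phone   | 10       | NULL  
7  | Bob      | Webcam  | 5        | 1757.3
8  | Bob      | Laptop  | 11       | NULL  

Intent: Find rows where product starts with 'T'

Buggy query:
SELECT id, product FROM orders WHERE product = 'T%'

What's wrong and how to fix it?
Bug: '=' compares the literal string including the % character; pattern matching needs LIKE

Fix: Use LIKE for wildcard pattern matching

Corrected query:
SELECT id, product FROM orders WHERE product LIKE 'T%'

Result:
id | product
---+--------
3  | Tablet 
4  | Tablet 
5  | Tablet 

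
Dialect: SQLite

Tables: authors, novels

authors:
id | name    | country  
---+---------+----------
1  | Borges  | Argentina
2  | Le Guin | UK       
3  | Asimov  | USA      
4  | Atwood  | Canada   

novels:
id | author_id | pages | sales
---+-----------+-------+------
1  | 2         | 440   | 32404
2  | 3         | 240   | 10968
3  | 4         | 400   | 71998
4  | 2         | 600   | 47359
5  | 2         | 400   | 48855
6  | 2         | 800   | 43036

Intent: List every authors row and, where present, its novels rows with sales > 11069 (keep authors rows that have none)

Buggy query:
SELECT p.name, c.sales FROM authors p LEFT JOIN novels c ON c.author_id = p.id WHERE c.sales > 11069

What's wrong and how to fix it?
Bug: Filtering c.sales in WHERE discards the NULL rows produced by LEFT JOIN, turning it into an inner join

Fix: Move the right-table condition into the ON clause so unmatched parents are kept

Corrected query:
SELECT p.name, c.sales FROM authors p LEFT JOIN novels c ON c.author_id = p.id AND c.sales > 11069

Result:
name    | sales
--------+------
Borges  | NULL 
Le Guin | 32404
Le Guin | 43036
Le Guin | 47359
Le Guin | 48855
Asimov  | NULL 
Atwood  | 71998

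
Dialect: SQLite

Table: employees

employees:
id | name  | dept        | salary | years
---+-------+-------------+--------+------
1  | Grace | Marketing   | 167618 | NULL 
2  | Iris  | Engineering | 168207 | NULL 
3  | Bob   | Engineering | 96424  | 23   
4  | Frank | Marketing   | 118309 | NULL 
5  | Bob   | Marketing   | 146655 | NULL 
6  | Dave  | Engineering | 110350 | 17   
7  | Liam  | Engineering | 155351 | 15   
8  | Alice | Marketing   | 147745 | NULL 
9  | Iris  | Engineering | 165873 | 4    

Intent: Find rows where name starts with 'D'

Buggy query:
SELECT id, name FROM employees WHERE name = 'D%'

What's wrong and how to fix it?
Bug: Wildcards only work with LIKE; '=' treats '%' as a literal character

Fix: Use LIKE for wildcard pattern matching

Corrected query:
SELECT id, name FROM employees WHERE name LIKE 'D%'

Result:
id | name
---+-----
6  | Dave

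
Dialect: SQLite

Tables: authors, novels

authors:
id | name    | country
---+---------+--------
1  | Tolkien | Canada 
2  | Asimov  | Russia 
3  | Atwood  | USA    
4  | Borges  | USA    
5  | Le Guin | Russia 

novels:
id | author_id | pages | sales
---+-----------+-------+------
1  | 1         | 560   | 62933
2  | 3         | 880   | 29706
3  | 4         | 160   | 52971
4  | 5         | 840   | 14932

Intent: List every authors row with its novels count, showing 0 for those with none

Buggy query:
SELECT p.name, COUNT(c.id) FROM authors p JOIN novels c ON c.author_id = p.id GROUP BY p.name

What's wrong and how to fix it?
Bug: An inner join excludes parents with zero children

Fix: Switch to LEFT JOIN to retain unmatched parent rows

Corrected query:
SELECT p.name, COUNT(c.id) FROM authors p LEFT JOIN novels c ON c.author_id = p.id GROUP BY p.name

Result:
name    | COUNT(c.id)
--------+------------
Asimov  | 0          
Atwood  | 1          
Borges  | 1          
Le Guin | 1          
Tolkien | 1          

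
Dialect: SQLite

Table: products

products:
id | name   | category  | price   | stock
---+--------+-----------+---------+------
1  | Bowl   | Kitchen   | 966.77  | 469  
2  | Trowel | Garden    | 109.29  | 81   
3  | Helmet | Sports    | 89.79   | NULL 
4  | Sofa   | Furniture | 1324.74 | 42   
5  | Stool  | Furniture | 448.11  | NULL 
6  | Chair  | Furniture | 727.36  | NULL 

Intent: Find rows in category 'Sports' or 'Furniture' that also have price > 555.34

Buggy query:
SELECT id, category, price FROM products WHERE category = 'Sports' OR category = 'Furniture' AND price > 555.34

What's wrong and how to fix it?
Bug: Without parentheses, AND is evaluated before OR, so the price filter only applies to the 'Furniture' branch

Fix: Group the OR with parentheses (or use IN), then AND the threshold

Corrected query:
SELECT id, category, price FROM products WHERE (category = 'Sports' OR category = 'Furniture') AND price > 555.34

Result:
id | category  | price  
---+-----------+--------
4  | Furniture | 1324.74
6  | Furniture | 727.36 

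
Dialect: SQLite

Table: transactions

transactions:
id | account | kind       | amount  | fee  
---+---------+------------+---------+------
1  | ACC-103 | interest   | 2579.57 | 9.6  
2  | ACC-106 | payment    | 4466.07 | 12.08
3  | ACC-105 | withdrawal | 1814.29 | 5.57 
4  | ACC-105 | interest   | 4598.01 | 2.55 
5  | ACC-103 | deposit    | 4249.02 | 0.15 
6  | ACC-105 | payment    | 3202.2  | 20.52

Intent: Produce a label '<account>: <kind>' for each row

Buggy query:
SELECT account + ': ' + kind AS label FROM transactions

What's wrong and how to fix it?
Bug: '+' is numeric addition; on text columns SQLite converts them to 0 instead of concatenating

Fix: Replace + with || to concatenate text

Corrected query:
SELECT account || ': ' || kind AS label FROM transactions

Result:
label              
-------------------
ACC-103: interest  
ACC-106: payment   
ACC-105: withdrawal
ACC-105: interest  
ACC-103: deposit   
ACC-105: payment   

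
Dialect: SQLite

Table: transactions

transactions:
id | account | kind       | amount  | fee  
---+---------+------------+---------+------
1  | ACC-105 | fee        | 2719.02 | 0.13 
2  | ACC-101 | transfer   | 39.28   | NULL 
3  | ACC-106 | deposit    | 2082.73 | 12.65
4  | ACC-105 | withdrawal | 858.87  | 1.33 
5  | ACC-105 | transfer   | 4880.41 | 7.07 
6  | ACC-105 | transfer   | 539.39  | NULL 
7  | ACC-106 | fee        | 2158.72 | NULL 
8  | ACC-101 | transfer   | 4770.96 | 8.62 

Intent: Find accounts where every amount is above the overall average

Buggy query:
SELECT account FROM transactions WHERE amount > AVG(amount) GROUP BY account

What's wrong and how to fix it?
Bug: WHERE evaluates per row before aggregation, so AVG() is unavailable

Fix: Use a subquery for AVG and a HAVING MIN(...) filter so the condition holds for every row in the group

Corrected query:
SELECT account FROM transactions GROUP BY account HAVING MIN(amount) > (SELECT AVG(amount) FROM transactions)

Result:
(no rows)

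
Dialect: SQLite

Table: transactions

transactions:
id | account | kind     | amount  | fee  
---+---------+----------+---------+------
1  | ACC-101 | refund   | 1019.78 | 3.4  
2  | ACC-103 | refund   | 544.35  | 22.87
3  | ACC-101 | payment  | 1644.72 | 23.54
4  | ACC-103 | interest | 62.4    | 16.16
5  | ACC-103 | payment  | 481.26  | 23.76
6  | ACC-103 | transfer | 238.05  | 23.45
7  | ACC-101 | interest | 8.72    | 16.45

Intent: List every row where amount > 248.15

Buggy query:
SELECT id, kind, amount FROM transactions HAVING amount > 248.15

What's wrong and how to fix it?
Bug: This is a non-aggregate query (no GROUP BY, no aggregates), so in SQLite the HAVING clause is invalid here; a row-level condition belongs in WHERE

Fix: Use WHERE for row-level filtering

Corrected query:
SELECT id, kind, amount FROM transactions WHERE amount > 248.15

Result:
id | kind    | amount 
---+---------+--------
1  | refund  | 1019.78
2  | refund  | 544.35 
3  | payment | 1644.72
5  | payment | 481.26 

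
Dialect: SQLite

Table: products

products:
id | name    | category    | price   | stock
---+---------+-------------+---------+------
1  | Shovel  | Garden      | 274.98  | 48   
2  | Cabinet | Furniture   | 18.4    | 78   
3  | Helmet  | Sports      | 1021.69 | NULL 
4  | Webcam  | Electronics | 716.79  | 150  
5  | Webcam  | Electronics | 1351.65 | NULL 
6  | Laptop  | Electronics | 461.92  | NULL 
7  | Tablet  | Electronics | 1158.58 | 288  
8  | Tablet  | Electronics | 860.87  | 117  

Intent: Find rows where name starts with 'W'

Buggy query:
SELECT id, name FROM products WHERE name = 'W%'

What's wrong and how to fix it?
Bug: '=' compares the literal string including the % character; pattern matching needs LIKE

Fix: Replace '=' with LIKE so 'W%' is treated as a pattern

Corrected query:
SELECT id, name FROM products WHERE name LIKE 'W%'

Result:
id | name  
---+-------
4  | Webcam
5  | Webcam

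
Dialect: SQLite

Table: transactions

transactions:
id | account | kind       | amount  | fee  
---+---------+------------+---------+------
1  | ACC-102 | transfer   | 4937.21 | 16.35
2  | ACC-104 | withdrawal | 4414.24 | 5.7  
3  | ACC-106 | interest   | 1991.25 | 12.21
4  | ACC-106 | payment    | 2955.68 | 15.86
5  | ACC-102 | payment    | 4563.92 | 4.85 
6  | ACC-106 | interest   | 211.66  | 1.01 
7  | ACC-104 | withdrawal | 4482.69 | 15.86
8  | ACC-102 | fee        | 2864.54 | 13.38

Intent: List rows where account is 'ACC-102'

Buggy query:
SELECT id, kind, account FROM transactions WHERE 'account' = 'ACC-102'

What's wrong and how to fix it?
Bug: 'account' in single quotes is a string literal, not the column; the comparison is literal-vs-literal and never true

Fix: Reference the column as account without single quotes

Corrected query:
SELECT id, kind, account FROM transactions WHERE account = 'ACC-102'

Result:
id | kind     | account
---+----------+--------
1  | transfer | ACC-102
5  | payment  | ACC-102
8  | fee      | ACC-102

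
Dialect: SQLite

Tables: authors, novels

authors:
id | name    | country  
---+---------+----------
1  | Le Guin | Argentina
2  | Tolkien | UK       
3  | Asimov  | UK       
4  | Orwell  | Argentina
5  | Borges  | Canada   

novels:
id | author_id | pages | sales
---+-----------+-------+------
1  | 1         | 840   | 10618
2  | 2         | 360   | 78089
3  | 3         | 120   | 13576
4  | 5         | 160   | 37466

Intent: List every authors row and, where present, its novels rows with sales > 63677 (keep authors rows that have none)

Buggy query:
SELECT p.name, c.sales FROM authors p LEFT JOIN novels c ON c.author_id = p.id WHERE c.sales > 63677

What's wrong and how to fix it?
Bug: Filtering c.sales in WHERE discards the NULL rows produced by LEFT JOIN, turning it into an inner join

Fix: Move the right-table condition into the ON clause so unmatched parents are kept

Corrected query:
SELECT p.name, c.sales FROM authors p LEFT JOIN novels c ON c.author_id = p.id AND c.sales > 63677

Result:
name    | sales
--------+------
Le Guin | NULL 
Tolkien | 78089
Asimov  | NULL 
Orwell  | NULL 
Borges  | NULL 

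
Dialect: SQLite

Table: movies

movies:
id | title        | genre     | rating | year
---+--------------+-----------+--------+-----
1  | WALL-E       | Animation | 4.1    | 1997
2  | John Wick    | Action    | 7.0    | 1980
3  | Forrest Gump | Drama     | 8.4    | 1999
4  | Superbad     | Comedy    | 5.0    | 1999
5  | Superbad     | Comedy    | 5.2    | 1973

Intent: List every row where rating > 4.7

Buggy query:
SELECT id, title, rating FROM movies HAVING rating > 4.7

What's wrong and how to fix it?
Bug: This is a non-aggregate query (no GROUP BY, no aggregates), so in SQLite the HAVING clause is invalid here; a row-level condition belongs in WHERE

Fix: Replace HAVING with WHERE since the condition applies to individual rows

Corrected query:
SELECT id, title, rating FROM movies WHERE rating > 4.7

Result:
id | title        | rating
---+--------------+-------
2  | John Wick    | 7     
3  | Forrest Gump | 8.4   
4  | Superbad     | 5     
5  | Superbad     | 5.2   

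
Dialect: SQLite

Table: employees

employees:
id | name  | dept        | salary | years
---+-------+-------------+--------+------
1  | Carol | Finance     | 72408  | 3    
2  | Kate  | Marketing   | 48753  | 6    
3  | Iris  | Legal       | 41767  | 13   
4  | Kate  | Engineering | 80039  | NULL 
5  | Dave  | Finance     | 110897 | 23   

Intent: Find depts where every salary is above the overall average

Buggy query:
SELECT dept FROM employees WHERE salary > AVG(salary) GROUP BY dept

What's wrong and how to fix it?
Bug: WHERE evaluates per row before aggregation, so AVG() is unavailable

Fix: Use a subquery for AVG and a HAVING MIN(...) filter so the condition holds for every row in the group

Corrected query:
SELECT dept FROM employees GROUP BY dept HAVING MIN(salary) > (SELECT AVG(salary) FROM employees)

Result:
dept       
-----------
Engineering
Finance    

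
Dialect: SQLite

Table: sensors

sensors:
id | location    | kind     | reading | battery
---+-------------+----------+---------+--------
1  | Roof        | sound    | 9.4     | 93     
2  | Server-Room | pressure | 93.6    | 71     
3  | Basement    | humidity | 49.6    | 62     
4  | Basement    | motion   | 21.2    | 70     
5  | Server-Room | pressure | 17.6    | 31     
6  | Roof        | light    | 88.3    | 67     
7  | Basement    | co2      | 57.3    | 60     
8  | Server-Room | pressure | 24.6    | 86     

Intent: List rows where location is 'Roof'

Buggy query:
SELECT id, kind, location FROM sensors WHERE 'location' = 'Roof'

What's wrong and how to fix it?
Bug: Single quotes denote string literals in SQL; the column name is being compared as a constant string

Fix: Remove the quotes around the column name (or use double quotes for an identifier)

Corrected query:
SELECT id, kind, location FROM sensors WHERE location = 'Roof'

Result:
id | kind  | location
---+-------+---------
1  | sound | Roof    
6  | light | Roof    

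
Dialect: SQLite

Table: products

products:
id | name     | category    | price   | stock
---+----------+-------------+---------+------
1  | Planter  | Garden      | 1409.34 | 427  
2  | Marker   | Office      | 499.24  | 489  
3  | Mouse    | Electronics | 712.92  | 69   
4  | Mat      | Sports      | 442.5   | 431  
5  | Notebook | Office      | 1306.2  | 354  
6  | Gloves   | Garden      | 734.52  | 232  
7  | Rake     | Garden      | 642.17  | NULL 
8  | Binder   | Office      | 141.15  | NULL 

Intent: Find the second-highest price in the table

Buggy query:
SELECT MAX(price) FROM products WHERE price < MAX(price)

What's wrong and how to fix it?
Bug: The inner MAX is an aggregate inside WHERE, which is not allowed

Fix: Compute the overall MAX in a subquery, then take MAX of rows below it

Corrected query:
SELECT MAX(price) FROM products WHERE price < (SELECT MAX(price) FROM products)

Result:
MAX(price)
----------
1306.2    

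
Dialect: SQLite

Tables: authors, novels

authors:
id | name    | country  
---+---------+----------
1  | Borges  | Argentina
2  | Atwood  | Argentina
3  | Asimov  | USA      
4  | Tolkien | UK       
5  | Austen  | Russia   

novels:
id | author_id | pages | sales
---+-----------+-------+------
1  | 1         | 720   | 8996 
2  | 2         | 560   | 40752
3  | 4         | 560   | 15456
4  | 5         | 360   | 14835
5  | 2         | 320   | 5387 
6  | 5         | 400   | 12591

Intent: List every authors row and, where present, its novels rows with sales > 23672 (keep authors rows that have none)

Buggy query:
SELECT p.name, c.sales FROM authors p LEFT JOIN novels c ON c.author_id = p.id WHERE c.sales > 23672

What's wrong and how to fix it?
Bug: A WHERE condition on the right-hand table after LEFT JOIN drops unmatched parents

Fix: Move the right-table condition into the ON clause so unmatched parents are kept

Corrected query:
SELECT p.name, c.sales FROM authors p LEFT JOIN novels c ON c.author_id = p.id AND c.sales > 23672

Result:
name    | sales
--------+------
Borges  | NULL 
Atwood  | 40752
Asimov  | NULL 
Tolkien | NULL 
Austen  | NULL 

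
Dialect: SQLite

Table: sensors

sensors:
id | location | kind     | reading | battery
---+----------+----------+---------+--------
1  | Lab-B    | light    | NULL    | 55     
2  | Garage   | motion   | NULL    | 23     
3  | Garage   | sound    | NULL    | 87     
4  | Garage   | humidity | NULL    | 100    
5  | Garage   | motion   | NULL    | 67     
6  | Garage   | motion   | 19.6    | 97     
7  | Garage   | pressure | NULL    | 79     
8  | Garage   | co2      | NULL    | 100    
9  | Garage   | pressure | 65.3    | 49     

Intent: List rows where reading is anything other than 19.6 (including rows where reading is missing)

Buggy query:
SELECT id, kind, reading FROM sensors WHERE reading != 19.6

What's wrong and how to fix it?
Bug: Inequality against NULL is unknown, not true; rows with NULL are dropped

Fix: Add an explicit OR reading IS NULL to include the missing-value rows

Corrected query:
SELECT id, kind, reading FROM sensors WHERE reading != 19.6 OR reading IS NULL

Result:
id | kind     | reading
---+----------+--------
1  | light    | NULL   
2  | motion   | NULL   
3  | sound    | NULL   
4  | humidity | NULL   
5  | motion   | NULL   
7  | pressure | NULL   
8  | co2      | NULL   
9  | pressure | 65.3   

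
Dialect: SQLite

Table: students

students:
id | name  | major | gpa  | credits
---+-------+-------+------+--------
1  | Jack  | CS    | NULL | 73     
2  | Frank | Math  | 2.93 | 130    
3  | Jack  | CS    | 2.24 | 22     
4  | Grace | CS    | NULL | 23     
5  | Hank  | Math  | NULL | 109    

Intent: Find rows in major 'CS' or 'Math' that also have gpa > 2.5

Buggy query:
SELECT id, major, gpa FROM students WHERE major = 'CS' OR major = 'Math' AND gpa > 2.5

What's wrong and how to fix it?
Bug: Without parentheses, AND is evaluated before OR, so the gpa filter only applies to the 'Math' branch

Fix: Add parentheses around the OR so the AND applies to both alternatives

Corrected query:
SELECT id, major, gpa FROM students WHERE (major = 'CS' OR major = 'Math') AND gpa > 2.5

Result:
id | major | gpa 
---+-------+-----
2  | Math  | 2.93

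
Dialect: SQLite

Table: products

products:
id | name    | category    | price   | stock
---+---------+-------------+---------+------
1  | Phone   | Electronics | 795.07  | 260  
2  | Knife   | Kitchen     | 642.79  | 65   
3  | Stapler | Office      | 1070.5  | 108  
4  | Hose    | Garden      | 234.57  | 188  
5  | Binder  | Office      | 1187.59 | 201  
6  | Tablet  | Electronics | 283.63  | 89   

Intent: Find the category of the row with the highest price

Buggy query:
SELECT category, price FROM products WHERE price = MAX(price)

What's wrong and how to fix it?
Bug: MAX(price) is an aggregate and cannot be used directly in WHERE

Fix: Wrap MAX in a scalar subquery so WHERE compares against a single value

Corrected query:
SELECT category, price FROM products WHERE price = (SELECT MAX(price) FROM products)

Result:
category | price  
---------+--------
Office   | 1187.59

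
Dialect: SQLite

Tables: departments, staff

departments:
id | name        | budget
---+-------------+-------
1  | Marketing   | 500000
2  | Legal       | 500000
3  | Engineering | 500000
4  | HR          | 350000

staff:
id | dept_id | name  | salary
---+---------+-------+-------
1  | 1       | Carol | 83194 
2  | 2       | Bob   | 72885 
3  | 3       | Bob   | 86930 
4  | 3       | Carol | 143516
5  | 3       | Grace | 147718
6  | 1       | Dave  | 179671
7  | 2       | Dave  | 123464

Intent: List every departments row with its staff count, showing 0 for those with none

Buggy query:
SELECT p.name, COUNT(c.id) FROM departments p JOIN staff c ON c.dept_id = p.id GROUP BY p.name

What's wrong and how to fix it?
Bug: An inner join excludes parents with zero children

Fix: Switch to LEFT JOIN to retain unmatched parent rows

Corrected query:
SELECT p.name, COUNT(c.id) FROM departments p LEFT JOIN staff c ON c.dept_id = p.id GROUP BY p.name

Result:
name        | COUNT(c.id)
------------+------------
Engineering | 3          
HR          | 0          
Legal       | 2          
Marketing   | 2          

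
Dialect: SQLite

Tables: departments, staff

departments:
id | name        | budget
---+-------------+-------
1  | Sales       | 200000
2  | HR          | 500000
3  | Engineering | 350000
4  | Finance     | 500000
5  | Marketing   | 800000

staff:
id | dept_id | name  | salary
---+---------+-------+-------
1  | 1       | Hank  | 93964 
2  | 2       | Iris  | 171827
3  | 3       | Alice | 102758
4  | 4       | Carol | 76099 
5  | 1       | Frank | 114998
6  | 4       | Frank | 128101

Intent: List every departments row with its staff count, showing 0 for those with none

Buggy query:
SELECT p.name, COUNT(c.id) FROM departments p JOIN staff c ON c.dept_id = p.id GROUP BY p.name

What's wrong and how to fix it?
Bug: INNER JOIN drops departments rows that have no matching staff rows

Fix: Switch to LEFT JOIN to retain unmatched parent rows

Corrected query:
SELECT p.name, COUNT(c.id) FROM departments p LEFT JOIN staff c ON c.dept_id = p.id GROUP BY p.name

Result:
name        | COUNT(c.id)
------------+------------
Engineering | 1          
Finance     | 2          
HR          | 1          
Marketing   | 0          
Sales       | 2          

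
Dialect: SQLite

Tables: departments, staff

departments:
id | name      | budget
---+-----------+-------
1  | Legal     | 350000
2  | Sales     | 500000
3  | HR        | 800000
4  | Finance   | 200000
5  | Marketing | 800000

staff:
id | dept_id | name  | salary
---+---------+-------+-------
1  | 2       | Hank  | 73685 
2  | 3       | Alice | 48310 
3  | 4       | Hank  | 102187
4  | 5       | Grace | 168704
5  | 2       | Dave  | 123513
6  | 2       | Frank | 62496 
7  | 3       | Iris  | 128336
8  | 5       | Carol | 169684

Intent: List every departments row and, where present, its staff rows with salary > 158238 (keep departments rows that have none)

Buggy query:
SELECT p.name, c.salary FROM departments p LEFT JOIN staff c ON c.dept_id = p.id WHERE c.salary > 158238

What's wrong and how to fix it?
Bug: A WHERE condition on the right-hand table after LEFT JOIN drops unmatched parents

Fix: Put 'c.salary > 158238' in the JOIN's ON clause instead of WHERE

Corrected query:
SELECT p.name, c.salary FROM departments p LEFT JOIN staff c ON c.dept_id = p.id AND c.salary > 158238

Result:
name      | salary
----------+-------
Legal     | NULL  
Sales     | NULL  
HR        | NULL  
Finance   | NULL  
Marketing | 168704
Marketing | 169684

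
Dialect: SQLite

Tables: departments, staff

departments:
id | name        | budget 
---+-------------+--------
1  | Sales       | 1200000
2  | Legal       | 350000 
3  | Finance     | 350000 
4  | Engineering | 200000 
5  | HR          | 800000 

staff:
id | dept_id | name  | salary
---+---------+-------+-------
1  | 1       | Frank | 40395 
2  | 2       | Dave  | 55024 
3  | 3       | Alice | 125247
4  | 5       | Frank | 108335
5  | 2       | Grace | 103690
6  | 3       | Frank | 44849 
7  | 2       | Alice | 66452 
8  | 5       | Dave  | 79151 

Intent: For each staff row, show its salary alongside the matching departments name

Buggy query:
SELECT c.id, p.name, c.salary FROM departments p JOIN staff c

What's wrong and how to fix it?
Bug: Missing join condition: each staff row is matched to all departments rows instead of just its own

Fix: Add ON c.dept_id = p.id to the JOIN

Corrected query:
SELECT c.id, p.name, c.salary FROM departments p JOIN staff c ON c.dept_id = p.id

Result:
id | name    | salary
---+---------+-------
1  | Sales   | 40395 
2  | Legal   | 55024 
3  | Finance | 125247
4  | HR      | 108335
5  | Legal   | 103690
6  | Finance | 44849 
7  | Legal   | 66452 
8  | HR      | 79151 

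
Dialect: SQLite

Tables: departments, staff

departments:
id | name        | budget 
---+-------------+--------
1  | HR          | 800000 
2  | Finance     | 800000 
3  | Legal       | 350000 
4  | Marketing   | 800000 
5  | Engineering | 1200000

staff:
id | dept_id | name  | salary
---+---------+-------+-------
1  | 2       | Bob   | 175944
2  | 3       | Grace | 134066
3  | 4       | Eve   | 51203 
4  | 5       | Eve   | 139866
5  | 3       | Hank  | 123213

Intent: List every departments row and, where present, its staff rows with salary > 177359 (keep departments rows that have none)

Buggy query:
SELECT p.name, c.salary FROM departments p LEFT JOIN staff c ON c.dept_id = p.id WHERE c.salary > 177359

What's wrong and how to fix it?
Bug: A WHERE condition on the right-hand table after LEFT JOIN drops unmatched parents

Fix: Put 'c.salary > 177359' in the JOIN's ON clause instead of WHERE

Corrected query:
SELECT p.name, c.salary FROM departments p LEFT JOIN staff c ON c.dept_id = p.id AND c.salary > 177359

Result:
name        | salary
------------+-------
HR          | NULL  
Finance     | NULL  
Legal       | NULL  
Marketing   | NULL  
Engineering | NULL  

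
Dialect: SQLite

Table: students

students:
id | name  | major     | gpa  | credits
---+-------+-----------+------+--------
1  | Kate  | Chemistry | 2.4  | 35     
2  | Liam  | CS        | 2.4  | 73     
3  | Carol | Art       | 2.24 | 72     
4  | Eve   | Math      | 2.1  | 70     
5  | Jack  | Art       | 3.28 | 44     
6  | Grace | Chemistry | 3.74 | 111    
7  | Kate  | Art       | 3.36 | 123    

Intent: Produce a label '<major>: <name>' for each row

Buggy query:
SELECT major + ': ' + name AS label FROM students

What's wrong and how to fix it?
Bug: SQLite uses || for string concatenation; + coerces text to numbers (yielding 0)

Fix: Use the || operator for string concatenation

Corrected query:
SELECT major || ': ' || name AS label FROM students

Result:
label           
----------------
Chemistry: Kate 
CS: Liam        
Art: Carol      
Math: Eve       
Art: Jack       
Chemistry: Grace
Art: Kate       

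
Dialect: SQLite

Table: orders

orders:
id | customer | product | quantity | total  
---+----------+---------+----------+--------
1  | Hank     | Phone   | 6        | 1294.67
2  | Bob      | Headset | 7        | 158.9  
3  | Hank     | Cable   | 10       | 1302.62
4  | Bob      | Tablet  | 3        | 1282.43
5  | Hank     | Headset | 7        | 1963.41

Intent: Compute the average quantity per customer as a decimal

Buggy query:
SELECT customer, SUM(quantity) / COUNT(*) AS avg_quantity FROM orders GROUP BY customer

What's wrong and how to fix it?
Bug: Both operands are integers, so '/' performs integer division and truncates

Fix: Cast one side to REAL so the division keeps the fractional part

Corrected query:
SELECT customer, SUM(quantity) * 1.0 / COUNT(*) AS avg_quantity FROM orders GROUP BY customer

Result:
customer | avg_quantity
---------+-------------
Bob      | 5           
Hank     | 7.666667    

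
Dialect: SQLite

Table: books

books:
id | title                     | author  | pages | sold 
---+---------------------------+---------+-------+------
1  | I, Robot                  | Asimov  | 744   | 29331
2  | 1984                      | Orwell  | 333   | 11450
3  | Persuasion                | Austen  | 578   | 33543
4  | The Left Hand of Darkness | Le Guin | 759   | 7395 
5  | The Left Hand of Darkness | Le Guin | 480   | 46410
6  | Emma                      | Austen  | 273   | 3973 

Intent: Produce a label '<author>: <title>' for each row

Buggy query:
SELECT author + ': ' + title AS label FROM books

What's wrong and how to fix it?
Bug: '+' is numeric addition; on text columns SQLite converts them to 0 instead of concatenating

Fix: Replace + with || to concatenate text

Corrected query:
SELECT author || ': ' || title AS label FROM books

Result:
label                             
----------------------------------
Asimov: I, Robot                  
Orwell: 1984                      
Austen: Persuasion                
Le Guin: The Left Hand of Darkness
Le Guin: The Left Hand of Darkness
Austen: Emma                      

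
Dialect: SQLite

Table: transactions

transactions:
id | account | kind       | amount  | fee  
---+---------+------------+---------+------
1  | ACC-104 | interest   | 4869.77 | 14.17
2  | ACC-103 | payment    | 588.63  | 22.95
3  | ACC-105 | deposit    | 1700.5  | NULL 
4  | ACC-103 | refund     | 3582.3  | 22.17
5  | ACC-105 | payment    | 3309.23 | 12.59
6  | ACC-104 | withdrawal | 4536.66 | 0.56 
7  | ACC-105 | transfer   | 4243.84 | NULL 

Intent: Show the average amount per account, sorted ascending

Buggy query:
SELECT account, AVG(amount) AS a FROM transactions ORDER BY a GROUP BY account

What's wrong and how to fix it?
Bug: ORDER BY appears before GROUP BY; SQL clause order requires GROUP BY first

Fix: Reorder: SELECT … FROM … GROUP BY … ORDER BY …

Corrected query:
SELECT account, AVG(amount) AS a FROM transactions GROUP BY account ORDER BY a

Result:
account | a          
--------+------------
ACC-103 | 2085.465   
ACC-105 | 3084.523333
ACC-104 | 4703.215   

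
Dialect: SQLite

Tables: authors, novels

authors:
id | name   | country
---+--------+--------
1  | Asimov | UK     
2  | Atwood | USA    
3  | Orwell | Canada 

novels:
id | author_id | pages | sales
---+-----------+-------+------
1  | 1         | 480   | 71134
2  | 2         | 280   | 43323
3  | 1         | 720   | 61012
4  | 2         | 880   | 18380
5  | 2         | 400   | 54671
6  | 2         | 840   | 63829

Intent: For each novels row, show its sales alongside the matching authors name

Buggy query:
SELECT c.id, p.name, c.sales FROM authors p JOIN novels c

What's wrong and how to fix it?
Bug: Missing join condition: each novels row is matched to all authors rows instead of just its own

Fix: Add ON c.author_id = p.id to the JOIN

Corrected query:
SELECT c.id, p.name, c.sales FROM authors p JOIN novels c ON c.author_id = p.id

Result:
id | name   | sales
---+--------+------
1  | Asimov | 71134
2  | Atwood | 43323
3  | Asimov | 61012
4  | Atwood | 18380
5  | Atwood | 54671
6  | Atwood | 63829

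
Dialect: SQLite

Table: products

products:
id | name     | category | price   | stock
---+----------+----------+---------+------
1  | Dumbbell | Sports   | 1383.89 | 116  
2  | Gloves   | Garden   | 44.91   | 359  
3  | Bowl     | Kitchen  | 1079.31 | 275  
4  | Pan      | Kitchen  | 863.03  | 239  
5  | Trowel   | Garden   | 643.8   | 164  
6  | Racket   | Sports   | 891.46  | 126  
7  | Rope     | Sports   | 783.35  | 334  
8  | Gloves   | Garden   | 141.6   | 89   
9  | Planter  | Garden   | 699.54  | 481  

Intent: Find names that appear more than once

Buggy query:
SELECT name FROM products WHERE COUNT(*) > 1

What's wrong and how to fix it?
Bug: COUNT(*) is an aggregate and cannot be used in WHERE

Fix: Group first, then use HAVING for the count condition

Corrected query:
SELECT name FROM products GROUP BY name HAVING COUNT(*) > 1

Result:
name  
------
Gloves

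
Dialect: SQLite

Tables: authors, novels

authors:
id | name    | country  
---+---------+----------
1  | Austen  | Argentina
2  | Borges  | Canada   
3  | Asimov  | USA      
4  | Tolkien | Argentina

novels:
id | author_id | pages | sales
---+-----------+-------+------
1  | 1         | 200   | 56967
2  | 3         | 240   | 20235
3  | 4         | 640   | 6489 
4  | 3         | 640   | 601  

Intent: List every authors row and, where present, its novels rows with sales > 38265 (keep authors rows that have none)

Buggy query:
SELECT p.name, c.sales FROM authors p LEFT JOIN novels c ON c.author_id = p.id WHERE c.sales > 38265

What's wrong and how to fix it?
Bug: A WHERE condition on the right-hand table after LEFT JOIN drops unmatched parents

Fix: Move the right-table condition into the ON clause so unmatched parents are kept

Corrected query:
SELECT p.name, c.sales FROM authors p LEFT JOIN novels c ON c.author_id = p.id AND c.sales > 38265

Result:
name    | sales
--------+------
Austen  | 56967
Borges  | NULL 
Asimov  | NULL 
Tolkien | NULL 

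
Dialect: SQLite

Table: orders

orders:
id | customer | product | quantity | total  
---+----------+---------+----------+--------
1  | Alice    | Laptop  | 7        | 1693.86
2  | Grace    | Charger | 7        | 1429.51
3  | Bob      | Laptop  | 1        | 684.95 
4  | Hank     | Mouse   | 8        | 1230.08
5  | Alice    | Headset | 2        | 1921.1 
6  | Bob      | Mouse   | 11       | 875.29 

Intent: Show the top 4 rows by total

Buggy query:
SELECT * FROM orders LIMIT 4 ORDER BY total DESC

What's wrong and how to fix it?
Bug: LIMIT must come after ORDER BY

Fix: Swap the clauses: ORDER BY first, then LIMIT

Corrected query:
SELECT * FROM orders ORDER BY total DESC LIMIT 4

Result:
id | customer | product | quantity | total  
---+----------+---------+----------+--------
5  | Alice    | Headset | 2        | 1921.1 
1  | Alice    | Laptop  | 7        | 1693.86
2  | Grace    | Charger | 7        | 1429.51
4  | Hank     | Mouse   | 8        | 1230.08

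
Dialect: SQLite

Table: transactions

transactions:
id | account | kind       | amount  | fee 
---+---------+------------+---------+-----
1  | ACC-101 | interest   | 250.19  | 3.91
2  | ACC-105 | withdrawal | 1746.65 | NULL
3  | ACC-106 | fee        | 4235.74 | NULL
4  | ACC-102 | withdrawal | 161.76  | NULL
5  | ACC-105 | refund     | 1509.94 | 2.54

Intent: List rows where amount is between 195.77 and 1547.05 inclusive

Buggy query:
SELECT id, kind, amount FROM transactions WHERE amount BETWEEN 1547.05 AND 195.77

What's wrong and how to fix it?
Bug: The bounds are reversed; BETWEEN a AND b requires a <= b to match anything

Fix: Swap the bounds so the smaller value comes first

Corrected query:
SELECT id, kind, amount FROM transactions WHERE amount BETWEEN 195.77 AND 1547.05

Result:
id | kind     | amount 
---+----------+--------
1  | interest | 250.19 
5  | refund   | 1509.94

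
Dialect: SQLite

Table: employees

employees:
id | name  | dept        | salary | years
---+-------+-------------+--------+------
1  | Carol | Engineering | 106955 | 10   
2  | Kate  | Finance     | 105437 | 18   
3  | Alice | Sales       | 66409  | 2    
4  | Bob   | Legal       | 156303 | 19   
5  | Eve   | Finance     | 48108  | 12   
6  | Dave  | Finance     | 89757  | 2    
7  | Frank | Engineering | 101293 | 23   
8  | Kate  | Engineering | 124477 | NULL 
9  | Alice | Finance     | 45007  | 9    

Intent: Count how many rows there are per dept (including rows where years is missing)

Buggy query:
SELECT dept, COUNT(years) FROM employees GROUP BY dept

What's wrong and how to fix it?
Bug: COUNT(years) skips NULLs, so groups with missing years are undercounted

Fix: Use COUNT(*) to count all rows regardless of NULL

Corrected query:
SELECT dept, COUNT(*) FROM employees GROUP BY dept

Result:
dept        | COUNT(*)
------------+---------
Engineering | 3       
Finance     | 4       
Legal       | 1       
Sales       | 1       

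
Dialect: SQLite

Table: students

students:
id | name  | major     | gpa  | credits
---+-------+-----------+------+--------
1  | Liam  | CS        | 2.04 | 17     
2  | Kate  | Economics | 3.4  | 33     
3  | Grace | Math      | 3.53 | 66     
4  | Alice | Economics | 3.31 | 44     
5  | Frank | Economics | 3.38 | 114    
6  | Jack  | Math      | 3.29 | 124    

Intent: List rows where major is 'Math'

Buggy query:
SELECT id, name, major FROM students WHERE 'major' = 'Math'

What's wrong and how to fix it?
Bug: 'major' in single quotes is a string literal, not the column; the comparison is literal-vs-literal and never true

Fix: Reference the column as major without single quotes

Corrected query:
SELECT id, name, major FROM students WHERE major = 'Math'

Result:
id | name  | major
---+-------+------
3  | Grace | Math 
6  | Jack  | Math 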